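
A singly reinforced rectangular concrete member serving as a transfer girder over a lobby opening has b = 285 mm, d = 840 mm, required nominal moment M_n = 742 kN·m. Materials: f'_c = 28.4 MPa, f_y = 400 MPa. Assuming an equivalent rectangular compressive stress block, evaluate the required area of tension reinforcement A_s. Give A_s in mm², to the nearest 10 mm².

With M_n = 0.85 f'_c a b (d − a/2), solve the quadratic for a:
a = d − √(d² − 2M_n/(0.85 f'_c b)) = 840 − √(840² − 2 × 742×10⁶/(0.85 × 28.4 × 285)) = 140.07 mm.
A_s = 0.85 f'_c a b / f_y = 0.85 × 28.4 × 140.07 × 285 / 400 = 2409.2 mm².

A_s ≈ 2410 mm²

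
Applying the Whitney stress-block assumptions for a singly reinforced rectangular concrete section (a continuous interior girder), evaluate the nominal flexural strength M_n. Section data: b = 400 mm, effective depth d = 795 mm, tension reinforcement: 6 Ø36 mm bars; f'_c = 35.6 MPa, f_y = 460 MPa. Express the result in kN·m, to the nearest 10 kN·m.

A_s = 6 × 1018 = 6108 mm².
T = A_s f_y = 6108 × 460 = 2809680 N = 2809.68 kN.
From C = T: a = T/(0.85 f'_c b) = 2809680/(0.85 × 35.6 × 400) = 232.13 mm.
M_n = T(d − a/2) = 2809.68 kN × (795 − 116.065) mm = 1907.59 kN·m.

M_n ≈ 1910 kN·m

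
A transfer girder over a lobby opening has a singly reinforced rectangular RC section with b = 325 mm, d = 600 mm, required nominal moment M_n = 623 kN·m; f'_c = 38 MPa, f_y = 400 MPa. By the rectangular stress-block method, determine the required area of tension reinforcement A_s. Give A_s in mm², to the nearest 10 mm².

A_s ≈ 2850 mm²

With M_n = 0.85 f'_c a b (d − a/2), solve the quadratic for a:
a = d − √(d² − 2M_n/(0.85 f'_c b)) = 600 − √(600² − 2 × 623×10⁶/(0.85 × 38 × 325)) = 108.77 mm.
A_s = 0.85 f'_c a b / f_y = 0.85 × 38 × 108.77 × 325 / 400 = 2854.5 mm².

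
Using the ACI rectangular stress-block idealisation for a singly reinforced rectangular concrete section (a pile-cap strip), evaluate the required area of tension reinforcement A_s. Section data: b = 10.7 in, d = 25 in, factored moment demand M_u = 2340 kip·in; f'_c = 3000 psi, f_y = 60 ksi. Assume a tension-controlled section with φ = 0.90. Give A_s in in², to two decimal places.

A_s ≈ 1.89 in²

M_n = M_u/φ = 2340/0.90 = 2600 kip·in.
From M_n = 0.85 f'_c a b (d − a/2):
a = d − √(d² − 2M_n/(0.85 f'_c b)) = 25 − √(25² − 2 × 2600/(0.85 × 3 × 10.7)) = 4.157 in.
A_s = 0.85 f'_c a b / f_y = 0.85 × 3 × 4.157 × 10.7 / 60 = 1.890 in².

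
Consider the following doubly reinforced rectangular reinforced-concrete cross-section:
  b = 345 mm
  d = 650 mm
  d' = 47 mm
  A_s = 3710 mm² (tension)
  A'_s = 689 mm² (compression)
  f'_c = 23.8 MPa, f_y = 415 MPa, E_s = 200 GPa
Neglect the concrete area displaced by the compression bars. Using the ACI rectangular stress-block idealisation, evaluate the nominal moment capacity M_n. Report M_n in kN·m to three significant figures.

M_n ≈ 875 kN·m

Assume both tension and compression steel yield.
Net tension couple steel: A_s − A'_s = 3021 mm².
a = (A_s − A'_s) f_y / (0.85 f'_c b) = 1253715/(0.85 × 23.8 × 345) = 179.63 mm.
c = a/β₁ = 179.63/0.85 = 211.33 mm; ε'_s = 0.003(c − d')/c = 0.0023 ≥ f_y/E_s = 0.0021, so compression steel does yield.
M_n = (A_s − A'_s) f_y (d − a/2) + A'_s f_y (d − d') = [1253715 × (650 − 89.815) + 285935 × (650 − 47)] × 10⁻⁶ = 702.31 + 172.42 = 874.73 kN·m.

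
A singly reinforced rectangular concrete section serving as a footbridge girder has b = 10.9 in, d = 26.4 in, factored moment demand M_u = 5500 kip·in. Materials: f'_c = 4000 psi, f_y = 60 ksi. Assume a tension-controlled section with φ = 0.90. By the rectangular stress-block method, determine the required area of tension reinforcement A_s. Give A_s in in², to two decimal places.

M_n = M_u/φ = 5500/0.90 = 6111.11 kip·in.
From M_n = 0.85 f'_c a b (d − a/2):
a = d − √(d² − 2M_n/(0.85 f'_c b)) = 26.4 − √(26.4² − 2 × 6111.11/(0.85 × 4 × 10.9)) = 7.238 in.
A_s = 0.85 f'_c a b / f_y = 0.85 × 4 × 7.238 × 10.9 / 60 = 4.471 in².

A_s ≈ 4.47 in²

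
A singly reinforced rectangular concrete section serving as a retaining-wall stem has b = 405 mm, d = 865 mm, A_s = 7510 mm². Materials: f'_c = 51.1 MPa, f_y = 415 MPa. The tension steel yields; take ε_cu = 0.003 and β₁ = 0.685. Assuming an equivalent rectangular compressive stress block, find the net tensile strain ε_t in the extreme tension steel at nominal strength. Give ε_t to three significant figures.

ε_t ≈ 0.00703

a = A_s f_y/(0.85 f'_c b) = 177.17 mm.
β₁ = 0.685, so c = a/β₁ = 177.17/0.685 = 258.64 mm.
From the linear strain diagram with ε_cu = 0.003: ε_t = 0.003 (d − c)/c = 0.003 × (865 − 258.64)/258.64 = 0.00703.
Since ε_t ≥ 0.005, the section is tension-controlled.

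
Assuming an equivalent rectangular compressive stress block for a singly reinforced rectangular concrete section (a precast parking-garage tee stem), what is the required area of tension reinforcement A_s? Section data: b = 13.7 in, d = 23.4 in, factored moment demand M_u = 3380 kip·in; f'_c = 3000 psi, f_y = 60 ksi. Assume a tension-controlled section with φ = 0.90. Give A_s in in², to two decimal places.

M_n = M_u/φ = 3380/0.90 = 3755.56 kip·in.
From M_n = 0.85 f'_c a b (d − a/2):
a = d − √(d² − 2M_n/(0.85 f'_c b)) = 23.4 − √(23.4² − 2 × 3755.56/(0.85 × 3 × 13.7)) = 5.164 in.
A_s = 0.85 f'_c a b / f_y = 0.85 × 3 × 5.164 × 13.7 / 60 = 3.007 in².

A_s ≈ 3.01 in²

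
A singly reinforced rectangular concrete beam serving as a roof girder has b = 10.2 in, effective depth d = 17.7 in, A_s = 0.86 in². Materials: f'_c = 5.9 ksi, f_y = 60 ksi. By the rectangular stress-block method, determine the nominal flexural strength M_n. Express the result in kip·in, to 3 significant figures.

T = A_s f_y = 0.86 × 60 = 51.6 kips.
a = T/(0.85 f'_c b) = 51.6/(0.85 × 5.9 × 10.2) = 1.009 in.
M_n = T(d − a/2) = 51.6 × (17.7 − 0.5045) = 887.3 kip·in.

M_n ≈ 887 kip·in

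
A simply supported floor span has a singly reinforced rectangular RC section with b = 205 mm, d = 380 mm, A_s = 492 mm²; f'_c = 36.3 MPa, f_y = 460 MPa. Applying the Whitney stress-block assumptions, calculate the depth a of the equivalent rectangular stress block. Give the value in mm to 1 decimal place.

T = A_s f_y = 492 × 460 = 226320 N = 226.32 kN.
Setting C = 0.85 f'_c a b equal to T: a = 226320/(0.85 × 36.3 × 205) = 35.8 mm.

a ≈ 35.8 mm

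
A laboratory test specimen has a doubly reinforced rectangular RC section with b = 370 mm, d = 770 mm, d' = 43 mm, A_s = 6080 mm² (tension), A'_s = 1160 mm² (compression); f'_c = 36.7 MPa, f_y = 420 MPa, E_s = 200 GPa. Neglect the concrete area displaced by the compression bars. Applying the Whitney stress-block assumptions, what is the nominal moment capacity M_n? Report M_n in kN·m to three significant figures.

M_n ≈ 1760 kN·m

Assume both tension and compression steel yield.
Net tension couple steel: A_s − A'_s = 4920 mm².
a = (A_s − A'_s) f_y / (0.85 f'_c b) = 2066400/(0.85 × 36.7 × 370) = 179.03 mm.
c = a/β₁ = 179.03/0.788 = 227.20 mm; ε'_s = 0.003(c − d')/c = 0.0024 ≥ f_y/E_s = 0.0021, so compression steel does yield.
M_n = (A_s − A'_s) f_y (d − a/2) + A'_s f_y (d − d') = [2066400 × (770 − 89.515) + 487200 × (770 − 43)] × 10⁻⁶ = 1406.15 + 354.19 = 1760.34 kN·m.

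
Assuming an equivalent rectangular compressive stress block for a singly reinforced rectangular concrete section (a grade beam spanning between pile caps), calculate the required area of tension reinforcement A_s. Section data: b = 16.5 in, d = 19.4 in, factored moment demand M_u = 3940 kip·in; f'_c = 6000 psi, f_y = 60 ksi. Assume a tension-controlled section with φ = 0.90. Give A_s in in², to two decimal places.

M_n = M_u/φ = 3940/0.90 = 4377.78 kip·in.
From M_n = 0.85 f'_c a b (d − a/2):
a = d − √(d² − 2M_n/(0.85 f'_c b)) = 19.4 − √(19.4² − 2 × 4377.78/(0.85 × 6 × 16.5)) = 2.898 in.
A_s = 0.85 f'_c a b / f_y = 0.85 × 6 × 2.898 × 16.5 / 60 = 4.064 in².

A_s ≈ 4.06 in²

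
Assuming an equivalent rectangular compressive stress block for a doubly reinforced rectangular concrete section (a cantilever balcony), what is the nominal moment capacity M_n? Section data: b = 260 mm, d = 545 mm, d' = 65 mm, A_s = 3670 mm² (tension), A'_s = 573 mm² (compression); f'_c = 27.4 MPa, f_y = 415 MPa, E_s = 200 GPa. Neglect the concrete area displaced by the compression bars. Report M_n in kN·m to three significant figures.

Assume both tension and compression steel yield.
Net tension couple steel: A_s − A'_s = 3097 mm².
a = (A_s − A'_s) f_y / (0.85 f'_c b) = 1285255/(0.85 × 27.4 × 260) = 212.25 mm.
c = a/β₁ = 212.25/0.85 = 249.71 mm; ε'_s = 0.003(c − d')/c = 0.0022 ≥ f_y/E_s = 0.0021, so compression steel does yield.
M_n = (A_s − A'_s) f_y (d − a/2) + A'_s f_y (d − d') = [1285255 × (545 − 106.125) + 237795 × (545 − 65)] × 10⁻⁶ = 564.07 + 114.14 = 678.21 kN·m.

M_n ≈ 678 kN·m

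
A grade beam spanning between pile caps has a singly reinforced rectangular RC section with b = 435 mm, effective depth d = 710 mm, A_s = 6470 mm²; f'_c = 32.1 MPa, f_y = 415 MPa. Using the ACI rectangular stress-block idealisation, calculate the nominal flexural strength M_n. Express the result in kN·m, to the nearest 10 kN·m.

M_n ≈ 1600 kN·m

T = A_s f_y = 6470 × 415 = 2685050 N = 2685.05 kN.
From C = T: a = T/(0.85 f'_c b) = 2685050/(0.85 × 32.1 × 435) = 226.22 mm.
M_n = T(d − a/2) = 2685.05 kN × (710 − 113.11) mm = 1602.68 kN·m.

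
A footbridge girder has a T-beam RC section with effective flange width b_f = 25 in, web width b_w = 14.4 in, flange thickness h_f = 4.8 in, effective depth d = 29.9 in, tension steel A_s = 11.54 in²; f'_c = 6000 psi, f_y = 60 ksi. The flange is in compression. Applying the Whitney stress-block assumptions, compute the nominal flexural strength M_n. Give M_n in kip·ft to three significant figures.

Tension: T = A_s f_y = 11.54 × 60 = 692.4 kips.
Try a within the flange: a = T/(0.85 f'_c b_f) = 692.4/(0.85 × 6 × 25) = 5.431 in.
a = 5.431 > h_f = 4.8 in: the block extends into the web. Split into flange-overhang and web parts.
C_f = 0.85 f'_c (b_f − b_w) h_f = 0.85 × 6 × (25 − 14.4) × 4.8 = 259.5 kips.
Remaining web compression depth: a_w = (T − C_f)/(0.85 f'_c b_w) = (692.4 − 259.5)/(0.85 × 6 × 14.4) = 5.895 in.
M_n = C_f(d − h_f/2) + (T − C_f)(d − a_w/2) = 259.5 × (29.9 − 2.4) + 432.9 × (29.9 − 2.9475) = 7136.3 + 11667.7 = 18804.0 kip·in.
M_n = 18804.0/12 = 1567.00 kip·ft.

M_n ≈ 1570 kip·ft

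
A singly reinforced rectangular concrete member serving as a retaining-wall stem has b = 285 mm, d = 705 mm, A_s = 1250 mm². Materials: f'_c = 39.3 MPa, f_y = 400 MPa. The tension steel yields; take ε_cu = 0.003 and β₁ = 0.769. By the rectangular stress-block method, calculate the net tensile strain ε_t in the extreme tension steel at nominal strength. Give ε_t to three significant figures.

a = A_s f_y/(0.85 f'_c b) = 52.52 mm.
β₁ = 0.769, so c = a/β₁ = 52.52/0.769 = 68.30 mm.
From the linear strain diagram with ε_cu = 0.003: ε_t = 0.003 (d − c)/c = 0.003 × (705 − 68.30)/68.30 = 0.0280.
Since ε_t ≥ 0.005, the section is tension-controlled.

ε_t ≈ 0.0280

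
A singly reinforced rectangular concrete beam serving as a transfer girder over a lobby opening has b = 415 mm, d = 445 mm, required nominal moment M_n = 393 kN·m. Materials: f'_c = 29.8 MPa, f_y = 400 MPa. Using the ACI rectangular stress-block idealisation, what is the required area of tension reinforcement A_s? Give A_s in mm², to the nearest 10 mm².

A_s ≈ 2470 mm²

With M_n = 0.85 f'_c a b (d − a/2), solve the quadratic for a:
a = d − √(d² − 2M_n/(0.85 f'_c b)) = 445 − √(445² − 2 × 393×10⁶/(0.85 × 29.8 × 415)) = 93.93 mm.
A_s = 0.85 f'_c a b / f_y = 0.85 × 29.8 × 93.93 × 415 / 400 = 2468.5 mm².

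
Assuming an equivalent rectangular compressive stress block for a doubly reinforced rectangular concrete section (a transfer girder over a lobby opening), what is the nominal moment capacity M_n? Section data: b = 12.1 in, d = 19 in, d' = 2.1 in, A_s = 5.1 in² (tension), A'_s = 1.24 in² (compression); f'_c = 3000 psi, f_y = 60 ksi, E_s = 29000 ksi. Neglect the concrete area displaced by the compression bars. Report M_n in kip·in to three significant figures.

Assume both steels yield.
a = (A_s − A'_s) f_y/(0.85 f'_c b) = (5.1 − 1.24) × 60/(0.85 × 3 × 12.1) = 7.506 in.
c = a/β₁ = 7.506/0.85 = 8.831 in; ε'_s = 0.003(c − d')/c = 0.0023 ≥ ε_y = 0.0021, so the compression steel yields.
M_n = (A_s − A'_s) f_y (d − a/2) + A'_s f_y (d − d') = 231.6 × (19 − 3.753) + 74.4 × (19 − 2.1) = 3531.2 + 1257.4 = 4788.6 kip·in.

M_n ≈ 4790 kip·in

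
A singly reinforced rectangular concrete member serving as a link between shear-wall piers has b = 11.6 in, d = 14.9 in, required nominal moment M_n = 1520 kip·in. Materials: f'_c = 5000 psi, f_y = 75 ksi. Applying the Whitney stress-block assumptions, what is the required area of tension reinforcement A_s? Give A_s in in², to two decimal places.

A_s ≈ 1.47 in²

From M_n = 0.85 f'_c a b (d − a/2):
a = d − √(d² − 2M_n/(0.85 f'_c b)) = 14.9 − √(14.9² − 2 × 1520/(0.85 × 5 × 11.6)) = 2.237 in.
A_s = 0.85 f'_c a b / f_y = 0.85 × 5 × 2.237 × 11.6 / 75 = 1.470 in².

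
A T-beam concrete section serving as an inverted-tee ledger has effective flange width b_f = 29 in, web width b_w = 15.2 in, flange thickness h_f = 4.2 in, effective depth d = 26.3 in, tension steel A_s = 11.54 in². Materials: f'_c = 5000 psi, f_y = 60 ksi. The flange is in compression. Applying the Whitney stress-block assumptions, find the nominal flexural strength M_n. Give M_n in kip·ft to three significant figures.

Tension: T = A_s f_y = 11.54 × 60 = 692.4 kips.
Try a within the flange: a = T/(0.85 f'_c b_f) = 692.4/(0.85 × 5 × 29) = 5.618 in.
a = 5.618 > h_f = 4.2 in: the block extends into the web. Split into flange-overhang and web parts.
C_f = 0.85 f'_c (b_f − b_w) h_f = 0.85 × 5 × (29 − 15.2) × 4.2 = 246.3 kips.
Remaining web compression depth: a_w = (T − C_f)/(0.85 f'_c b_w) = (692.4 − 246.3)/(0.85 × 5 × 15.2) = 6.906 in.
M_n = C_f(d − h_f/2) + (T − C_f)(d − a_w/2) = 246.3 × (26.3 − 2.1) + 446.1 × (26.3 − 3.453) = 5960.5 + 10192.0 = 16152.5 kip·in.
M_n = 16152.5/12 = 1346.04 kip·ft.

M_n ≈ 1350 kip·ft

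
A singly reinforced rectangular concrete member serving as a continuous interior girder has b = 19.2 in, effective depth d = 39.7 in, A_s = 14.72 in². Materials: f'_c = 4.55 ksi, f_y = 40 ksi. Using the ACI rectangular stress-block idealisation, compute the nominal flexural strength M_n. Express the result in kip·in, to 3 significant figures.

T = A_s f_y = 14.72 × 40 = 588.8 kips.
a = T/(0.85 f'_c b) = 588.8/(0.85 × 4.55 × 19.2) = 7.929 in.
M_n = T(d − a/2) = 588.8 × (39.7 − 3.9645) = 21041.1 kip·in.

M_n ≈ 21000 kip·in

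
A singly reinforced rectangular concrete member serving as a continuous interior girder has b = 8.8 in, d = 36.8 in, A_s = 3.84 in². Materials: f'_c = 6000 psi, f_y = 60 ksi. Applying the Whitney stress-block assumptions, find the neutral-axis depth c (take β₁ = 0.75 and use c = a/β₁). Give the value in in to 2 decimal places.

c ≈ 6.84 in

T = A_s f_y = 3.84 × 60 = 230.4 kips.
a = T/(0.85 f'_c b) = 230.4/(0.85 × 6 × 8.8) = 5.1337 in.
With β₁ = 0.75, c = a/β₁ = 5.1337/0.75 = 6.84 in.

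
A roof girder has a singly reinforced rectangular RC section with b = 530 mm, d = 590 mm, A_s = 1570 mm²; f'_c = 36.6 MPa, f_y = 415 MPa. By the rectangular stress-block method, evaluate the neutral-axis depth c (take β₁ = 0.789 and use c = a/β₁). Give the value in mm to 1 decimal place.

T = A_s f_y = 1570 × 415 = 651550 N = 651.55 kN.
Setting C = 0.85 f'_c a b equal to T: a = 651550/(0.85 × 36.6 × 530) = 39.516 mm.
With β₁ = 0.789, c = a/β₁ = 39.516/0.789 = 50.1 mm.

c ≈ 50.1 mm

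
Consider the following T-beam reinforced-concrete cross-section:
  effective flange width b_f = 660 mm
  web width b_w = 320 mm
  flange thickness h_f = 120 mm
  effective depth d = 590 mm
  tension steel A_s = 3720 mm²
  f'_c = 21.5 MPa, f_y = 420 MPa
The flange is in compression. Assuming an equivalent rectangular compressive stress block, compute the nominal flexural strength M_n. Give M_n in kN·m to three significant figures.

Tension: T = A_s f_y = 3720 × 420 = 1562400 N.
Try a within the flange: a = T/(0.85 f'_c b_f) = 1562400/(0.85 × 21.5 × 660) = 129.54 mm.
a = 129.54 > h_f = 120 mm: the block extends into the web. Split into flange-overhang and web parts.
C_f = 0.85 f'_c (b_f − b_w) h_f = 0.85 × 21.5 × (660 − 320) × 120 = 745620 N.
Remaining web compression depth: a_w = (T − C_f)/(0.85 f'_c b_w) = (1562400 − 745620)/(0.85 × 21.5 × 320) = 139.67 mm.
M_n = C_f(d − h_f/2) + (T − C_f)(d − a_w/2) = 745620 × (590 − 60) + 816780 × (590 − 69.835) = 395.18 + 424.86 = 820.04 × 10⁶ N·mm.
M_n = 820.04 kN·m.

M_n ≈ 820 kN·m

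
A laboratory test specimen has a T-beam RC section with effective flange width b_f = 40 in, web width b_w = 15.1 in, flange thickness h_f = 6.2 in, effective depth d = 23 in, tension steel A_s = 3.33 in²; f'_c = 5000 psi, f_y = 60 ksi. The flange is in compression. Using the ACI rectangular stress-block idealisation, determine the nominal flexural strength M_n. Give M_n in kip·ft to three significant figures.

M_n ≈ 373 kip·ft

Tension: T = A_s f_y = 3.33 × 60 = 199.8 kips.
Try a within the flange: a = T/(0.85 f'_c b_f) = 199.8/(0.85 × 5 × 40) = 1.175 in.
Since a = 1.175 ≤ h_f = 6.2 in, the stress block lies entirely in the flange; analyse as a rectangular beam of width b_f.
M_n = T(d − a/2) = 199.8 × (23 − 0.5875) = 4478.0 kip·in.
M_n = 4478.0/12 = 373.17 kip·ft.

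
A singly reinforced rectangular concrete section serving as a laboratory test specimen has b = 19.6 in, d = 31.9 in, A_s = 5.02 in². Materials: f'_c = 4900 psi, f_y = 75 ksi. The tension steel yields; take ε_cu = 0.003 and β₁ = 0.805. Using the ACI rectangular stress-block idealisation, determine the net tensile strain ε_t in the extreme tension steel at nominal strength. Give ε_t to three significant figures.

ε_t ≈ 0.0137

a = A_s f_y/(0.85 f'_c b) = 4.612 in.
β₁ = 0.805, so c = a/β₁ = 4.612/0.805 = 5.729 in.
From the linear strain diagram with ε_cu = 0.003: ε_t = 0.003 (d − c)/c = 0.003 × (31.9 − 5.729)/5.729 = 0.0137.
Since ε_t ≥ 0.005, the section is tension-controlled.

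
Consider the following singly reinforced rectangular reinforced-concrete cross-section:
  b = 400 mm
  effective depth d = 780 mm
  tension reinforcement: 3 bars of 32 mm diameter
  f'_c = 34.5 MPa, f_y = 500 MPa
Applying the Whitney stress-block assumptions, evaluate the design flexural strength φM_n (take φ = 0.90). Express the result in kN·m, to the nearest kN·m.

φM_n ≈ 791 kN·m

A_s = 3 × 804 = 2412 mm².
T = A_s f_y = 2412 × 500 = 1206000 N = 1206 kN.
From C = T: a = T/(0.85 f'_c b) = 1206000/(0.85 × 34.5 × 400) = 102.81 mm.
M_n = T(d − a/2) = 1206 kN × (780 − 51.405) mm = 878.69 kN·m.
φM_n = 0.90 × 878.69 = 790.82 kN·m.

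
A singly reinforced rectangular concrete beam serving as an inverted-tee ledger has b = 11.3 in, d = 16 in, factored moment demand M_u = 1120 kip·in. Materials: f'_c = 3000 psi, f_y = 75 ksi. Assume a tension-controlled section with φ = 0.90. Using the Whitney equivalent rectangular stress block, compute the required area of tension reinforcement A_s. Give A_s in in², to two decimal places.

M_n = M_u/φ = 1120/0.90 = 1244.44 kip·in.
From M_n = 0.85 f'_c a b (d − a/2):
a = d − √(d² − 2M_n/(0.85 f'_c b)) = 16 − √(16² − 2 × 1244.44/(0.85 × 3 × 11.3)) = 2.976 in.
A_s = 0.85 f'_c a b / f_y = 0.85 × 3 × 2.976 × 11.3 / 75 = 1.143 in².

A_s ≈ 1.14 in²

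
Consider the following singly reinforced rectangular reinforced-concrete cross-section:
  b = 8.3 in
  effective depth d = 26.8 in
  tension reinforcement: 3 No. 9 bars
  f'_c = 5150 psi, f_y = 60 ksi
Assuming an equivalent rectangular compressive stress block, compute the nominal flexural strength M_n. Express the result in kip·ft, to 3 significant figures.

M_n ≈ 365 kip·ft

A_s = 3 × 1 = 3 in².
T = A_s f_y = 3 × 60 = 180 kips.
a = T/(0.85 f'_c b) = 180/(0.85 × 5.15 × 8.3) = 4.954 in.
M_n = T(d − a/2) = 180 × (26.8 − 2.477) = 4378.1 kip·in = 4378.1/12 = 364.84 kip·ft.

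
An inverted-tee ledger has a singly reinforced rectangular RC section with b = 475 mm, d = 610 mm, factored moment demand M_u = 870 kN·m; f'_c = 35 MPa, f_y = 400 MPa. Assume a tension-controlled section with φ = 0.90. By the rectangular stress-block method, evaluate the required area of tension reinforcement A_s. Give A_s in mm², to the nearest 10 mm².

M_n = M_u/φ = 870/0.90 = 966.667 kN·m.
With M_n = 0.85 f'_c a b (d − a/2), solve the quadratic for a:
a = d − √(d² − 2M_n/(0.85 f'_c b)) = 610 − √(610² − 2 × 966.667×10⁶/(0.85 × 35 × 475)) = 124.94 mm.
A_s = 0.85 f'_c a b / f_y = 0.85 × 35 × 124.94 × 475 / 400 = 4413.9 mm².

A_s ≈ 4410 mm²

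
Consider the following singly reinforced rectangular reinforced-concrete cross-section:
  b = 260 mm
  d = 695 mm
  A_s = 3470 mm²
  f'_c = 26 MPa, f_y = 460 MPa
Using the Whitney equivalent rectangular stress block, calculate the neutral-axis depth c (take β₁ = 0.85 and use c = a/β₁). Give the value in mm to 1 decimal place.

c ≈ 326.8 mm

T = A_s f_y = 3470 × 460 = 1596200 N = 1596.2 kN.
Setting C = 0.85 f'_c a b equal to T: a = 1596200/(0.85 × 26 × 260) = 277.793 mm.
With β₁ = 0.85, c = a/β₁ = 277.793/0.85 = 326.8 mm.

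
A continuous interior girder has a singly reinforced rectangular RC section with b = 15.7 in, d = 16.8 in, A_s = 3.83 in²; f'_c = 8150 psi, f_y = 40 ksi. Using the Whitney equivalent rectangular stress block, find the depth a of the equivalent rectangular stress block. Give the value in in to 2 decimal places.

a ≈ 1.41 in

T = A_s f_y = 3.83 × 40 = 153.2 kips.
a = T/(0.85 f'_c b) = 153.2/(0.85 × 8.15 × 15.7) = 1.41 in.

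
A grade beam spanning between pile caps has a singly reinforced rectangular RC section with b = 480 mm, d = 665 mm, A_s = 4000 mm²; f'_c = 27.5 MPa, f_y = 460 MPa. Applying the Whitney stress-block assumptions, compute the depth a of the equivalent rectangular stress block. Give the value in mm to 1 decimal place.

a ≈ 164.0 mm

T = A_s f_y = 4000 × 460 = 1840000 N = 1840 kN.
Setting C = 0.85 f'_c a b equal to T: a = 1840000/(0.85 × 27.5 × 480) = 164.0 mm.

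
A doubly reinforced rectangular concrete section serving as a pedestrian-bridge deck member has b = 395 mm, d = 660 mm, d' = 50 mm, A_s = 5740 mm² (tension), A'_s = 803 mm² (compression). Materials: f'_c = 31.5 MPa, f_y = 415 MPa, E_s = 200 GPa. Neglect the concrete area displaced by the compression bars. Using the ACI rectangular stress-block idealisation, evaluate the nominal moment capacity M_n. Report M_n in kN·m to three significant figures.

Assume both tension and compression steel yield.
Net tension couple steel: A_s − A'_s = 4937 mm².
a = (A_s − A'_s) f_y / (0.85 f'_c b) = 2048855/(0.85 × 31.5 × 395) = 193.72 mm.
c = a/β₁ = 193.72/0.825 = 234.81 mm; ε'_s = 0.003(c − d')/c = 0.0024 ≥ f_y/E_s = 0.0021, so compression steel does yield.
M_n = (A_s − A'_s) f_y (d − a/2) + A'_s f_y (d − d') = [2048855 × (660 − 96.86) + 333245 × (660 − 50)] × 10⁻⁶ = 1153.79 + 203.28 = 1357.07 kN·m.

M_n ≈ 1360 kN·m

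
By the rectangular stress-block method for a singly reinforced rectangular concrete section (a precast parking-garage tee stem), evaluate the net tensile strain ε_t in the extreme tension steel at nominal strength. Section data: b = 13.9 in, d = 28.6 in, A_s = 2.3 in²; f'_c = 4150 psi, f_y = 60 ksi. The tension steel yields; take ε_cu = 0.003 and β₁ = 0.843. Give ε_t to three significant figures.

ε_t ≈ 0.0227

a = A_s f_y/(0.85 f'_c b) = 2.814 in.
β₁ = 0.843, so c = a/β₁ = 2.814/0.843 = 3.338 in.
From the linear strain diagram with ε_cu = 0.003: ε_t = 0.003 (d − c)/c = 0.003 × (28.6 − 3.338)/3.338 = 0.0227.
Since ε_t ≥ 0.005, the section is tension-controlled.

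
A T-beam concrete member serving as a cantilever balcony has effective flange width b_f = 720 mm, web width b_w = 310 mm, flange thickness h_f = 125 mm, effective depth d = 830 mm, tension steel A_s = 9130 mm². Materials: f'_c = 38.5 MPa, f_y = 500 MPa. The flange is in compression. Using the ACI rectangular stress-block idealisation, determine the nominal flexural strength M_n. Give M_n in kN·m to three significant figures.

M_n ≈ 3270 kN·m

Tension: T = A_s f_y = 9130 × 500 = 4565000 N.
Try a within the flange: a = T/(0.85 f'_c b_f) = 4565000/(0.85 × 38.5 × 720) = 193.74 mm.
a = 193.74 > h_f = 125 mm: the block extends into the web. Split into flange-overhang and web parts.
C_f = 0.85 f'_c (b_f − b_w) h_f = 0.85 × 38.5 × (720 − 310) × 125 = 1677156 N.
Remaining web compression depth: a_w = (T − C_f)/(0.85 f'_c b_w) = (4565000 − 1677156)/(0.85 × 38.5 × 310) = 284.66 mm.
M_n = C_f(d − h_f/2) + (T − C_f)(d − a_w/2) = 1677156 × (830 − 62.5) + 2887844 × (830 − 142.33) = 1287.22 + 1985.88 = 3273.10 × 10⁶ N·mm.
M_n = 3273.10 kN·m.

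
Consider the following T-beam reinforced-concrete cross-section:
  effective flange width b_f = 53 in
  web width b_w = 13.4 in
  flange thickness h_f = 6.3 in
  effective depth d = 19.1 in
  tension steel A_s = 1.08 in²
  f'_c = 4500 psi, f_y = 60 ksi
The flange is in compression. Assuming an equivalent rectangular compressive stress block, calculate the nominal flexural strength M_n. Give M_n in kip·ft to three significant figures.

Tension: T = A_s f_y = 1.08 × 60 = 64.8 kips.
Try a within the flange: a = T/(0.85 f'_c b_f) = 64.8/(0.85 × 4.5 × 53) = 0.320 in.
Since a = 0.320 ≤ h_f = 6.3 in, the stress block lies entirely in the flange; analyse as a rectangular beam of width b_f.
M_n = T(d − a/2) = 64.8 × (19.1 − 0.16) = 1227.3 kip·in.
M_n = 1227.3/12 = 102.28 kip·ft.

M_n ≈ 102 kip·ft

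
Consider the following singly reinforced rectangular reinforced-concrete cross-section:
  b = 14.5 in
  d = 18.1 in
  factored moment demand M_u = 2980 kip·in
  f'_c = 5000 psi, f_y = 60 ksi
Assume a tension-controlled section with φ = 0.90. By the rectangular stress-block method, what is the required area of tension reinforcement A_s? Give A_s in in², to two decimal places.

A_s ≈ 3.35 in²

M_n = M_u/φ = 2980/0.90 = 3311.11 kip·in.
From M_n = 0.85 f'_c a b (d − a/2):
a = d − √(d² − 2M_n/(0.85 f'_c b)) = 18.1 − √(18.1² − 2 × 3311.11/(0.85 × 5 × 14.5)) = 3.263 in.
A_s = 0.85 f'_c a b / f_y = 0.85 × 5 × 3.263 × 14.5 / 60 = 3.351 in².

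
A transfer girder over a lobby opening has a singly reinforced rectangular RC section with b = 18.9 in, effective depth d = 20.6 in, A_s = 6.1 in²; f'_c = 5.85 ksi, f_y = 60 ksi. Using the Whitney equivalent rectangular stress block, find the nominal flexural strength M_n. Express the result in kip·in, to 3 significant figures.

T = A_s f_y = 6.1 × 60 = 366 kips.
a = T/(0.85 f'_c b) = 366/(0.85 × 5.85 × 18.9) = 3.894 in.
M_n = T(d − a/2) = 366 × (20.6 − 1.947) = 6827.0 kip·in.

M_n ≈ 6830 kip·in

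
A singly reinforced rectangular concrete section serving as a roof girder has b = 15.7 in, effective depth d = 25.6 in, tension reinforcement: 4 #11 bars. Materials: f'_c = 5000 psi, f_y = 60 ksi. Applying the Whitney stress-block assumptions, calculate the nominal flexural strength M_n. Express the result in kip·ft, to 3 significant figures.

M_n ≈ 711 kip·ft

A_s = 4 × 1.56 = 6.24 in².
T = A_s f_y = 6.24 × 60 = 374.4 kips.
a = T/(0.85 f'_c b) = 374.4/(0.85 × 5 × 15.7) = 5.611 in.
M_n = T(d − a/2) = 374.4 × (25.6 − 2.8055) = 8534.3 kip·in = 8534.3/12 = 711.19 kip·ft.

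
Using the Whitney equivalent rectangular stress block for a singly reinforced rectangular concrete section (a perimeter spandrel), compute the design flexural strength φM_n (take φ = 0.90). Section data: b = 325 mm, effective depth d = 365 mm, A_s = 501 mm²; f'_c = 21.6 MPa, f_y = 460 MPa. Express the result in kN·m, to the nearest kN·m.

φM_n ≈ 72 kN·m

T = A_s f_y = 501 × 460 = 230460 N = 230.46 kN.
From C = T: a = T/(0.85 f'_c b) = 230460/(0.85 × 21.6 × 325) = 38.62 mm.
M_n = T(d − a/2) = 230.46 kN × (365 − 19.31) mm = 79.67 kN·m.
φM_n = 0.90 × 79.67 = 71.70 kN·m.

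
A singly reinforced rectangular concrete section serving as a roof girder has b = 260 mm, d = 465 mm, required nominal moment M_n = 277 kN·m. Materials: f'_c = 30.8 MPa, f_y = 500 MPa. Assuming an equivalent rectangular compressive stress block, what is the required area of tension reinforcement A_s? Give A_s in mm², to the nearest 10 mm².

A_s ≈ 1330 mm²

With M_n = 0.85 f'_c a b (d − a/2), solve the quadratic for a:
a = d − √(d² − 2M_n/(0.85 f'_c b)) = 465 − √(465² − 2 × 277×10⁶/(0.85 × 30.8 × 260)) = 97.80 mm.
A_s = 0.85 f'_c a b / f_y = 0.85 × 30.8 × 97.80 × 260 / 500 = 1331.4 mm².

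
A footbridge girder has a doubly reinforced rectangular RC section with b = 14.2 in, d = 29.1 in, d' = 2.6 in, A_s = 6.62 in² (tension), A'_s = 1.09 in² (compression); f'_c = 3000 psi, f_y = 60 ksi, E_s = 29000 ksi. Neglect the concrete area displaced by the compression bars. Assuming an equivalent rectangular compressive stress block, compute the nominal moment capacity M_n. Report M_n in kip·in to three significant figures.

Assume both steels yield.
a = (A_s − A'_s) f_y/(0.85 f'_c b) = (6.62 − 1.09) × 60/(0.85 × 3 × 14.2) = 9.163 in.
c = a/β₁ = 9.163/0.85 = 10.780 in; ε'_s = 0.003(c − d')/c = 0.0023 ≥ ε_y = 0.0021, so the compression steel yields.
M_n = (A_s − A'_s) f_y (d − a/2) + A'_s f_y (d − d') = 331.8 × (29.1 − 4.5815) + 65.4 × (29.1 − 2.6) = 8135.2 + 1733.1 = 9868.3 kip·in.

M_n ≈ 9870 kip·in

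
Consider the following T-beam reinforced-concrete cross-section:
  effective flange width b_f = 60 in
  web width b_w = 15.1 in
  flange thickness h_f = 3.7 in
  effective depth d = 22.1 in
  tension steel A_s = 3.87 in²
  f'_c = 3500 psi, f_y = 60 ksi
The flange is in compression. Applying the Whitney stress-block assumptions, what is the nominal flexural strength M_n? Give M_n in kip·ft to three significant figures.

M_n ≈ 415 kip·ft

Tension: T = A_s f_y = 3.87 × 60 = 232.2 kips.
Try a within the flange: a = T/(0.85 f'_c b_f) = 232.2/(0.85 × 3.5 × 60) = 1.301 in.
Since a = 1.301 ≤ h_f = 3.7 in, the stress block lies entirely in the flange; analyse as a rectangular beam of width b_f.
M_n = T(d − a/2) = 232.2 × (22.1 − 0.6505) = 4980.6 kip·in.
M_n = 4980.6/12 = 415.05 kip·ft.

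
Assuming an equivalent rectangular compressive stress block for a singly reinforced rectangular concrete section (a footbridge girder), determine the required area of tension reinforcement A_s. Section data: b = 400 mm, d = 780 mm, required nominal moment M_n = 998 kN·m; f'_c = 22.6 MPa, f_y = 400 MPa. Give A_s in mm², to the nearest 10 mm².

A_s ≈ 3640 mm²

With M_n = 0.85 f'_c a b (d − a/2), solve the quadratic for a:
a = d − √(d² − 2M_n/(0.85 f'_c b)) = 780 − √(780² − 2 × 998×10⁶/(0.85 × 22.6 × 400)) = 189.54 mm.
A_s = 0.85 f'_c a b / f_y = 0.85 × 22.6 × 189.54 × 400 / 400 = 3641.1 mm².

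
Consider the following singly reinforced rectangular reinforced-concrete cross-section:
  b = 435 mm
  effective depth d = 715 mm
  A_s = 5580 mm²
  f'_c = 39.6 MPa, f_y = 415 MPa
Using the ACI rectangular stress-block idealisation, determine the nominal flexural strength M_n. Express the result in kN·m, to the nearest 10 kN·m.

M_n ≈ 1470 kN·m

T = A_s f_y = 5580 × 415 = 2315700 N = 2315.7 kN.
From C = T: a = T/(0.85 f'_c b) = 2315700/(0.85 × 39.6 × 435) = 158.15 mm.
M_n = T(d − a/2) = 2315.7 kN × (715 − 79.075) mm = 1472.61 kN·m.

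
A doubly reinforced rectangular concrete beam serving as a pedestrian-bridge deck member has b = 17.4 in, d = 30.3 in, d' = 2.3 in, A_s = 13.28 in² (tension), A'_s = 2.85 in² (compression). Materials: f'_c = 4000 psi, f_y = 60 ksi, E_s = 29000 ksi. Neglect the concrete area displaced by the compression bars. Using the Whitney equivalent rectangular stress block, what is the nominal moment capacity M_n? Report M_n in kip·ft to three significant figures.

M_n ≈ 1700 kip·ft

Assume both steels yield.
a = (A_s − A'_s) f_y/(0.85 f'_c b) = (13.28 − 2.85) × 60/(0.85 × 4 × 17.4) = 10.578 in.
c = a/β₁ = 10.578/0.85 = 12.445 in; ε'_s = 0.003(c − d')/c = 0.0024 ≥ ε_y = 0.0021, so the compression steel yields.
M_n = (A_s − A'_s) f_y (d − a/2) + A'_s f_y (d − d') = 625.8 × (30.3 − 5.289) + 171 × (30.3 − 2.3) = 15651.9 + 4788.0 = 20439.9 kip·in = 20439.9/12 = 1703.33 kip·ft.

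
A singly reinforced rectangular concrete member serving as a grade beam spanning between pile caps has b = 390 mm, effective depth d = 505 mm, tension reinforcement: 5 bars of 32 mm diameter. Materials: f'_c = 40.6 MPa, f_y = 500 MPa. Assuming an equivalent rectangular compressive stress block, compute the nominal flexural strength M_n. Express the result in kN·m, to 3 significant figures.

M_n ≈ 865 kN·m

A_s = 5 × 804 = 4020 mm².
T = A_s f_y = 4020 × 500 = 2010000 N = 2010 kN.
From C = T: a = T/(0.85 f'_c b) = 2010000/(0.85 × 40.6 × 390) = 149.34 mm.
M_n = T(d − a/2) = 2010 kN × (505 − 74.67) mm = 864.96 kN·m.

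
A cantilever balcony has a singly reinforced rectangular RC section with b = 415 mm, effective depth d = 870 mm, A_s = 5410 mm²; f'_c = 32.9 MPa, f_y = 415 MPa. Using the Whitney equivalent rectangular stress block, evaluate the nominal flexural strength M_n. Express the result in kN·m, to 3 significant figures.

M_n ≈ 1740 kN·m

T = A_s f_y = 5410 × 415 = 2245150 N = 2245.15 kN.
From C = T: a = T/(0.85 f'_c b) = 2245150/(0.85 × 32.9 × 415) = 193.46 mm.
M_n = T(d − a/2) = 2245.15 kN × (870 − 96.73) mm = 1736.11 kN·m.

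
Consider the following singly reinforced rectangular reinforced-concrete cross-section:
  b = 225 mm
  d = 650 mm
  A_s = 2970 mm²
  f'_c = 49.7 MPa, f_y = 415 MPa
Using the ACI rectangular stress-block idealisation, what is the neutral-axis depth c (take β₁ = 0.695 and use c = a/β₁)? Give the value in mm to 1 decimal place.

T = A_s f_y = 2970 × 415 = 1232550 N = 1232.55 kN.
Setting C = 0.85 f'_c a b equal to T: a = 1232550/(0.85 × 49.7 × 225) = 129.672 mm.
With β₁ = 0.695, c = a/β₁ = 129.672/0.695 = 186.6 mm.

c ≈ 186.6 mm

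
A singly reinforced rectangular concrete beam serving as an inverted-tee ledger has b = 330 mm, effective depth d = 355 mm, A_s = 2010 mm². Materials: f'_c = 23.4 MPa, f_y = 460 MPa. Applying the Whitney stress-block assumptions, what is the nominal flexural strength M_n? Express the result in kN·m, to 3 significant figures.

M_n ≈ 263 kN·m

T = A_s f_y = 2010 × 460 = 924600 N = 924.6 kN.
From C = T: a = T/(0.85 f'_c b) = 924600/(0.85 × 23.4 × 330) = 140.87 mm.
M_n = T(d − a/2) = 924.6 kN × (355 − 70.435) mm = 263.11 kN·m.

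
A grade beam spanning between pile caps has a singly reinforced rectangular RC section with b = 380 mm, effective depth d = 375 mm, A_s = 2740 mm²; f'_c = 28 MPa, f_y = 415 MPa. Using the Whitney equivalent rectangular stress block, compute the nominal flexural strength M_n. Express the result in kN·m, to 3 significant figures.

T = A_s f_y = 2740 × 415 = 1137100 N = 1137.1 kN.
From C = T: a = T/(0.85 f'_c b) = 1137100/(0.85 × 28 × 380) = 125.73 mm.
M_n = T(d − a/2) = 1137.1 kN × (375 − 62.865) mm = 354.93 kN·m.

M_n ≈ 355 kN·m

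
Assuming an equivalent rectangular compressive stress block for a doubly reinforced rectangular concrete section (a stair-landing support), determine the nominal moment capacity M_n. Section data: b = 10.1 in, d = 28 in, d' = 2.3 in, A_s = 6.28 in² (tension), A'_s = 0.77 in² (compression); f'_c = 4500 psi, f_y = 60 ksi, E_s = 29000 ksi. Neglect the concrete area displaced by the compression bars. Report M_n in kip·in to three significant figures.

M_n ≈ 9030 kip·in

Assume both steels yield.
a = (A_s − A'_s) f_y/(0.85 f'_c b) = (6.28 − 0.77) × 60/(0.85 × 4.5 × 10.1) = 8.558 in.
c = a/β₁ = 8.558/0.825 = 10.373 in; ε'_s = 0.003(c − d')/c = 0.0023 ≥ ε_y = 0.0021, so the compression steel yields.
M_n = (A_s − A'_s) f_y (d − a/2) + A'_s f_y (d − d') = 330.6 × (28 − 4.279) + 46.2 × (28 − 2.3) = 7842.2 + 1187.3 = 9029.5 kip·in.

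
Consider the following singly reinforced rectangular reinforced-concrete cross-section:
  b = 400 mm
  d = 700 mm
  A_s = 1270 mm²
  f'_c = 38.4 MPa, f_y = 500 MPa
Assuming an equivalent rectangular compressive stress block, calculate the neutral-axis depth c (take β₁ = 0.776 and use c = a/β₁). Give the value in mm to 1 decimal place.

T = A_s f_y = 1270 × 500 = 635000 N = 635 kN.
Setting C = 0.85 f'_c a b equal to T: a = 635000/(0.85 × 38.4 × 400) = 48.637 mm.
With β₁ = 0.776, c = a/β₁ = 48.637/0.776 = 62.7 mm.

c ≈ 62.7 mm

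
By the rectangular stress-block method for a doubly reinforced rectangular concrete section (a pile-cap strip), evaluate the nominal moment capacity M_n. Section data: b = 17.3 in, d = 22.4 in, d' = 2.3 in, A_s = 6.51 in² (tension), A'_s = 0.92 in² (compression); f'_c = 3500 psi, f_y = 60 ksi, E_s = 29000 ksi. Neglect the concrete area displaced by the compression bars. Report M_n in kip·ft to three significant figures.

Assume both steels yield.
a = (A_s − A'_s) f_y/(0.85 f'_c b) = (6.51 − 0.92) × 60/(0.85 × 3.5 × 17.3) = 6.517 in.
c = a/β₁ = 6.517/0.85 = 7.667 in; ε'_s = 0.003(c − d')/c = 0.0021 ≥ ε_y = 0.0021, so the compression steel yields.
M_n = (A_s − A'_s) f_y (d − a/2) + A'_s f_y (d − d') = 335.4 × (22.4 − 3.2585) + 55.2 × (22.4 − 2.3) = 6420.1 + 1109.5 = 7529.6 kip·in = 7529.6/12 = 627.47 kip·ft.

M_n ≈ 627 kip·ft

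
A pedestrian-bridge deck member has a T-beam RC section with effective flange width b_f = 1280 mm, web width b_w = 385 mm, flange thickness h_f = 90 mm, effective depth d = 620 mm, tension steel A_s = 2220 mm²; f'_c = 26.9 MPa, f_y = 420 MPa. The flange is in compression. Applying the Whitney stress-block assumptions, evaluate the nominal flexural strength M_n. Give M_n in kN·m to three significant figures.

M_n ≈ 563 kN·m

Tension: T = A_s f_y = 2220 × 420 = 932400 N.
Try a within the flange: a = T/(0.85 f'_c b_f) = 932400/(0.85 × 26.9 × 1280) = 31.86 mm.
Since a = 31.86 ≤ h_f = 90 mm, the stress block lies entirely in the flange; analyse as a rectangular beam of width b_f.
M_n = T(d − a/2) = 932400 × (620 − 15.93) = 563.23 × 10⁶ N·mm.
M_n = 563.23 kN·m.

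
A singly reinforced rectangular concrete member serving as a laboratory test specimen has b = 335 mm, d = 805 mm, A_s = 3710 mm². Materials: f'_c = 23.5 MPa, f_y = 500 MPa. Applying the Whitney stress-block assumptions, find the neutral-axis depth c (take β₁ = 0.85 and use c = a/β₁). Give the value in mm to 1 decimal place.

c ≈ 326.1 mm

T = A_s f_y = 3710 × 500 = 1855000 N = 1855 kN.
Setting C = 0.85 f'_c a b equal to T: a = 1855000/(0.85 × 23.5 × 335) = 277.212 mm.
With β₁ = 0.85, c = a/β₁ = 277.212/0.85 = 326.1 mm.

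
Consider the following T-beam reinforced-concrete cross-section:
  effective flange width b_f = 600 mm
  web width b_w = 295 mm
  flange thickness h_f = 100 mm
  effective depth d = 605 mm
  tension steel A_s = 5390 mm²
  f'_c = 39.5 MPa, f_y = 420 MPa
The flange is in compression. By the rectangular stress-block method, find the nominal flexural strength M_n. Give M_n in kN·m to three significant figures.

M_n ≈ 1240 kN·m

Tension: T = A_s f_y = 5390 × 420 = 2263800 N.
Try a within the flange: a = T/(0.85 f'_c b_f) = 2263800/(0.85 × 39.5 × 600) = 112.38 mm.
a = 112.38 > h_f = 100 mm: the block extends into the web. Split into flange-overhang and web parts.
C_f = 0.85 f'_c (b_f − b_w) h_f = 0.85 × 39.5 × (600 − 295) × 100 = 1024038 N.
Remaining web compression depth: a_w = (T − C_f)/(0.85 f'_c b_w) = (2263800 − 1024038)/(0.85 × 39.5 × 295) = 125.17 mm.
M_n = C_f(d − h_f/2) + (T − C_f)(d − a_w/2) = 1024038 × (605 − 50) + 1239762 × (605 − 62.585) = 568.34 + 672.47 = 1240.81 × 10⁶ N·mm.
M_n = 1240.81 kN·m.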